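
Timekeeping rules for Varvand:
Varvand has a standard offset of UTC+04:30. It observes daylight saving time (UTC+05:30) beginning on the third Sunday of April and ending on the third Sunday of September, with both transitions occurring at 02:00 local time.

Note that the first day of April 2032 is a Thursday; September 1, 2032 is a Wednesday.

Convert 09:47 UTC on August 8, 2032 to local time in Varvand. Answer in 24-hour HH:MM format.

1 April 2032 is a Thursday, so the first Sunday is April 4 and the third is April 18.
1 September 2032 is a Wednesday, so the first Sunday is September 5 and the third is September 19.
At the standard offset (UTC+04:30), 09:47 UTC + 4h30m = 14:17 Varvand standard time.
The standard-time date in Varvand, August 8, 2032, falls between 18 April and 19 September, so daylight saving is in effect and Varvand is at UTC+05:30.
09:47 UTC + 5h30m = 15:17 local.

15:17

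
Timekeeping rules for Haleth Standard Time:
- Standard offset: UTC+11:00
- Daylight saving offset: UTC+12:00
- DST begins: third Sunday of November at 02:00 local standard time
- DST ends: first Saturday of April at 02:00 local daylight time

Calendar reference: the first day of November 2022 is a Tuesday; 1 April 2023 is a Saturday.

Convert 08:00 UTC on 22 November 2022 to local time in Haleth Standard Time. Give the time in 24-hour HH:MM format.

20:00

1 November 2022 is a Tuesday, so the first Sunday is November 6 and the third is November 20.
1 April 2023 is a Saturday, so the first Saturday is April 1.
At the standard offset (UTC+11:00), 08:00 UTC + 11h = 19:00 Haleth Standard Time standard time.
The standard-time date in Haleth Standard Time, 22 November 2022, lies within the daylight-saving period (20 November 2022 – 1 April 2023), so Haleth Standard Time is on daylight time, UTC+12:00.
08:00 UTC + 12h = 20:00 local.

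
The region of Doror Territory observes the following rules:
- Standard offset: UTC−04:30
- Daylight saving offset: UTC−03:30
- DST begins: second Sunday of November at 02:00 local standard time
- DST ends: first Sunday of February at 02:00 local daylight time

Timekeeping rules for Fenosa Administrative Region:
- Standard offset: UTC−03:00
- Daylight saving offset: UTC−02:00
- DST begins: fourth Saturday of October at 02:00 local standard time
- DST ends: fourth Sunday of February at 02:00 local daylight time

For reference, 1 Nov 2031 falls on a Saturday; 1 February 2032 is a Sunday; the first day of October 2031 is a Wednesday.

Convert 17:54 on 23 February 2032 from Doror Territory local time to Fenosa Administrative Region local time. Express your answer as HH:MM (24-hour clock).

19:24

1 November 2031 is a Saturday, so the first Sunday is November 2 and the second is November 9.
1 February 2032 is a Sunday, so the first Sunday is February 1.
Daylight saving runs 9 November 2031 – 1 February 2032; 23 February 2032 is outside that window, so Doror Territory is on standard time at UTC−04:30.
17:54 Doror Territory + 4h30m = 22:24 UTC.
1 October 2031 is a Wednesday, so the first Saturday is October 4 and the fourth is October 25.
1 February 2032 is a Sunday, so the first Sunday is February 1 and the fourth is February 22.
At the standard offset (UTC−03:00), 22:24 UTC − 3h = 19:24 Fenosa Administrative Region standard time.
Daylight saving runs 25 October 2031 – 22 February 2032; the standard-time date in Fenosa Administrative Region, 23 February 2032, is outside that window, so Fenosa Administrative Region is on standard time at UTC−03:00.
22:24 UTC − 3h = 19:24 Fenosa Administrative Region.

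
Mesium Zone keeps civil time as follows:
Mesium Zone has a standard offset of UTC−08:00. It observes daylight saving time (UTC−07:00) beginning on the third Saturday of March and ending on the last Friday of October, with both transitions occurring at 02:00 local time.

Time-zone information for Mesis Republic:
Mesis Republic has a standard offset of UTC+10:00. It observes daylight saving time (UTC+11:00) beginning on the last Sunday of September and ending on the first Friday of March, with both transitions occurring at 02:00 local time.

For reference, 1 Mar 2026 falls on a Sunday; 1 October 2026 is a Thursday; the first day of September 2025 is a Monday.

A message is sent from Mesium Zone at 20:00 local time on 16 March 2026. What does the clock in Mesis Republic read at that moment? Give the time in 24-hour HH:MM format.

1 March 2026 is a Sunday, so the first Saturday is March 7 and the third is March 21.
1 October 2026 is a Thursday, so Fridays fall on 2, 9, 16, 23, 30; the last is October 30.
16 March 2026 does not fall between 21 March and 30 October, so daylight saving is not in effect and Mesium Zone is at UTC−08:00.
20:00 Mesium Zone + 8h = 04:00 UTC (rolling into the next day, 17 March 2026).
1 September 2025 is a Monday, so Sundays fall on 7, 14, 21, 28; the last is September 28.
1 March 2026 is a Sunday, so the first Friday is March 6.
At the standard offset (UTC+10:00), 04:00 UTC + 10h = 14:00 Mesis Republic standard time.
The standard-time date in Mesis Republic, 17 March 2026, does not fall between 28 September 2025 and 6 March 2026, so daylight saving is not in effect and Mesis Republic is at UTC+10:00.
04:00 UTC + 10h = 14:00 Mesis Republic.

14:00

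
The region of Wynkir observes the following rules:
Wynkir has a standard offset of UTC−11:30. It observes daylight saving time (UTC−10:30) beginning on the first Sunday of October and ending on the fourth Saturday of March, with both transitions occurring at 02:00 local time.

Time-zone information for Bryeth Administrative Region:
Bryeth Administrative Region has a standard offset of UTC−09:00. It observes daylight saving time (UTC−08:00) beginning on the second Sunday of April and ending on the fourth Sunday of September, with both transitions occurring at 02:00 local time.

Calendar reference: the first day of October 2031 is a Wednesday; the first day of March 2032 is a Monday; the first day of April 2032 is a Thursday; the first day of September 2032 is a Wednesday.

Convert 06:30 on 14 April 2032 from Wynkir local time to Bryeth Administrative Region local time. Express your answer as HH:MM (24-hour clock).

10:00

1 October 2031 is a Wednesday, so the first Sunday is October 5.
1 March 2032 is a Monday, so the first Saturday is March 6 and the fourth is March 27.
14 April 2032 is outside the daylight-saving period (5 October 2031 – 27 March 2032), so Wynkir is on standard time, UTC−11:30.
06:30 Wynkir + 11h30m = 18:00 UTC.
1 April 2032 is a Thursday, so the first Sunday is April 4 and the second is April 11.
1 September 2032 is a Wednesday, so the first Sunday is September 5 and the fourth is September 26.
At the standard offset (UTC−09:00), 18:00 UTC − 9h = 09:00 Bryeth Administrative Region standard time.
The standard-time date in Bryeth Administrative Region, 14 April 2032, lies within the daylight-saving period (11 April – 26 September), so Bryeth Administrative Region is on daylight time, UTC−08:00.
18:00 UTC − 8h = 10:00 Bryeth Administrative Region.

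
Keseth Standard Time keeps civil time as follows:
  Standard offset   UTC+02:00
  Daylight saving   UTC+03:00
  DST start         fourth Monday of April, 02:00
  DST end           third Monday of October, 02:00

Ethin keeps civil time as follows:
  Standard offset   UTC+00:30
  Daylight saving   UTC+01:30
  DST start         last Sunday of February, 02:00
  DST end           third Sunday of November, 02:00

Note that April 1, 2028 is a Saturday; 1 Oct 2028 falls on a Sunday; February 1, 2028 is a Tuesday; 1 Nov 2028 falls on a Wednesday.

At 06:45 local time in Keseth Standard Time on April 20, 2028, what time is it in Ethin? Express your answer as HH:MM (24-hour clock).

1 April 2028 is a Saturday, so the first Monday is April 3 and the fourth is April 24.
1 October 2028 is a Sunday, so the first Monday is October 2 and the third is October 16.
April 20, 2028 is outside the daylight-saving period (24 April – 16 October), so Keseth Standard Time is on standard time, UTC+02:00.
06:45 Keseth Standard Time − 2h = 04:45 UTC.
1 February 2028 is a Tuesday, so Sundays fall on 6, 13, 20, 27; the last is February 27.
1 November 2028 is a Wednesday, so the first Sunday is November 5 and the third is November 19.
At the standard offset (UTC+00:30), 04:45 UTC + 0h30m = 05:15 Ethin standard time.
The standard-time date in Ethin, April 20, 2028, lies within the daylight-saving period (27 February – 19 November), so Ethin is on daylight time, UTC+01:30.
04:45 UTC + 1h30m = 06:15 Ethin.

06:15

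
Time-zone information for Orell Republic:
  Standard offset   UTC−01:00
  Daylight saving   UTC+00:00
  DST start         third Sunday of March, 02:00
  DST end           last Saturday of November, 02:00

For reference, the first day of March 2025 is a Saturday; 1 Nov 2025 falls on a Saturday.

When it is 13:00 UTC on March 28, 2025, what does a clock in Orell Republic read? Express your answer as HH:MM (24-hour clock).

13:00

1 March 2025 is a Saturday, so the first Sunday is March 2 and the third is March 16.
1 November 2025 is a Saturday, so Saturdays fall on 1, 8, 15, 22, 29; the last is November 29.
At the standard offset (UTC−01:00), 13:00 UTC − 1h = 12:00 Orell Republic standard time.
The standard-time date in Orell Republic, March 28, 2025, falls between 16 March and 29 November, so daylight saving is in effect and Orell Republic is at UTC+00:00.
13:00 UTC + 0h = 13:00 local.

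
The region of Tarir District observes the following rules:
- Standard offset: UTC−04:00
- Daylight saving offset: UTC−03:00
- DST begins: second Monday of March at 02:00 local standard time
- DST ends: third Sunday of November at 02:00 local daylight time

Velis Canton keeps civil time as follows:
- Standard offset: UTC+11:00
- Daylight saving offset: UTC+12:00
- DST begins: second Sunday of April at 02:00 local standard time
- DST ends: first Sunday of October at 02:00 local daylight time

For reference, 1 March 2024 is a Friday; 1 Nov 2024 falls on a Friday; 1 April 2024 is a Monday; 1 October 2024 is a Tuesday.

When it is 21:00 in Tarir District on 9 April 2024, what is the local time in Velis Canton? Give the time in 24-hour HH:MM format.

1 March 2024 is a Friday, so the first Monday is March 4 and the second is March 11.
1 November 2024 is a Friday, so the first Sunday is November 3 and the third is November 17.
9 April 2024 lies within the daylight-saving period (11 March – 17 November), so Tarir District is on daylight time, UTC−03:00.
21:00 Tarir District + 3h = 00:00 UTC (rolling into the next day, 10 April 2024).
1 April 2024 is a Monday, so the first Sunday is April 7 and the second is April 14.
1 October 2024 is a Tuesday, so the first Sunday is October 6.
At the standard offset (UTC+11:00), 00:00 UTC + 11h = 11:00 Velis Canton standard time.
Daylight saving runs 14 April – 6 October; the standard-time date in Velis Canton, 10 April 2024, is outside that window, so Velis Canton is on standard time at UTC+11:00.
00:00 UTC + 11h = 11:00 Velis Canton.

11:00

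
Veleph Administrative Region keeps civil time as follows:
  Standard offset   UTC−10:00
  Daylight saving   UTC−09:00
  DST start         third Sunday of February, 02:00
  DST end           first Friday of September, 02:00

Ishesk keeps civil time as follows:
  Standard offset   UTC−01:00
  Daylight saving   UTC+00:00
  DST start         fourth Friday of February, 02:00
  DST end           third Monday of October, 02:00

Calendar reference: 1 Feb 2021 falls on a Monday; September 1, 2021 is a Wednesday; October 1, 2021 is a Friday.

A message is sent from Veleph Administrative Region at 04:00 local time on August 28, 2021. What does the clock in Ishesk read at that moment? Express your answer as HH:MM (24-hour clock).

13:00

1 February 2021 is a Monday, so the first Sunday is February 7 and the third is February 21.
1 September 2021 is a Wednesday, so the first Friday is September 3.
August 28, 2021 falls between 21 February and 3 September, so daylight saving is in effect and Veleph Administrative Region is at UTC−09:00.
04:00 Veleph Administrative Region + 9h = 13:00 UTC.
1 February 2021 is a Monday, so the first Friday is February 5 and the fourth is February 26.
1 October 2021 is a Friday, so the first Monday is October 4 and the third is October 18.
At the standard offset (UTC−01:00), 13:00 UTC − 1h = 12:00 Ishesk standard time.
Daylight saving runs 26 February – 18 October; the standard-time date in Ishesk, August 28, 2021, is inside that window, so Ishesk is at UTC+00:00.
13:00 UTC + 0h = 13:00 Ishesk.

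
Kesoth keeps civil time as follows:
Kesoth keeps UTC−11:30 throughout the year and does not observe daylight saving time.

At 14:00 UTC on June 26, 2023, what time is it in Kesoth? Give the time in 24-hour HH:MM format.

Kesoth stays on UTC−11:30 all year.
14:00 UTC − 11h30m = 02:30 local.

02:30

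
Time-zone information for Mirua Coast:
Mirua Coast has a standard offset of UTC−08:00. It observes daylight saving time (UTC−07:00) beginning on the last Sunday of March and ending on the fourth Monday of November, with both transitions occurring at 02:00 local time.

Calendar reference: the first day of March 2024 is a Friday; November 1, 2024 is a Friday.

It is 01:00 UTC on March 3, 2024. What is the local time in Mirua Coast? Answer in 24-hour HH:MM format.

1 March 2024 is a Friday, so Sundays fall on 3, 10, 17, 24, 31; the last is March 31.
1 November 2024 is a Friday, so the first Monday is November 4 and the fourth is November 25.
At the standard offset (UTC−08:00), 01:00 UTC − 8h = 17:00 Mirua Coast standard time (rolling into the previous day, 2 March 2024).
The standard-time date in Mirua Coast, March 2, 2024, does not fall between 31 March and 25 November, so daylight saving is not in effect and Mirua Coast is at UTC−08:00.
01:00 UTC − 8h = 17:00 local (rolling into the previous day, 2 March 2024).

17:00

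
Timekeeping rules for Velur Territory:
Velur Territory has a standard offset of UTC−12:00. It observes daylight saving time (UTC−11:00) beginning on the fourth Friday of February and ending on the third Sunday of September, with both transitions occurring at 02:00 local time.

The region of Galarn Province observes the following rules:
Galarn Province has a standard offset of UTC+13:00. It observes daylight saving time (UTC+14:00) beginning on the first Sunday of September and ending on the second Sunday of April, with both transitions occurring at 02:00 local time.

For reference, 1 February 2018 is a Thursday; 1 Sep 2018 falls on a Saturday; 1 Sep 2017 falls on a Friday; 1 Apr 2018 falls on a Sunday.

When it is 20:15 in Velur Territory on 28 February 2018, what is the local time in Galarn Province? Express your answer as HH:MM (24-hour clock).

1 February 2018 is a Thursday, so the first Friday is February 2 and the fourth is February 23.
1 September 2018 is a Saturday, so the first Sunday is September 2 and the third is September 16.
Daylight saving runs 23 February – 16 September; 28 February 2018 is inside that window, so Velur Territory is at UTC−11:00.
20:15 Velur Territory + 11h = 07:15 UTC (rolling into the next day, 1 March 2018).
1 September 2017 is a Friday, so the first Sunday is September 3.
1 April 2018 is a Sunday, so the first Sunday is April 1 and the second is April 8.
At the standard offset (UTC+13:00), 07:15 UTC + 13h = 20:15 Galarn Province standard time.
The standard-time date in Galarn Province, 1 March 2018, lies within the daylight-saving period (3 September 2017 – 8 April 2018), so Galarn Province is on daylight time, UTC+14:00.
07:15 UTC + 14h = 21:15 Galarn Province.

21:15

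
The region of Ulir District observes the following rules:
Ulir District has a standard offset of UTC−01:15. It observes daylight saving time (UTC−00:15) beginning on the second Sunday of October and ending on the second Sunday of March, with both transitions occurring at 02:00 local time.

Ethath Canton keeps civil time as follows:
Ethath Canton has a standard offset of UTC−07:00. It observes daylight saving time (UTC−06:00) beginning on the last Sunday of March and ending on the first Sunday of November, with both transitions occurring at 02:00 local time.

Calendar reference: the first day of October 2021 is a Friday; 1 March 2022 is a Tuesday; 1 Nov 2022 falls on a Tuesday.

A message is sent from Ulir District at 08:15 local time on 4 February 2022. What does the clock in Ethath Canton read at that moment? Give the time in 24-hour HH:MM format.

01:30

1 October 2021 is a Friday, so the first Sunday is October 3 and the second is October 10.
1 March 2022 is a Tuesday, so the first Sunday is March 6 and the second is March 13.
4 February 2022 lies within the daylight-saving period (10 October 2021 – 13 March 2022), so Ulir District is on daylight time, UTC−00:15.
08:15 Ulir District + 0h15m = 08:30 UTC.
1 March 2022 is a Tuesday, so Sundays fall on 6, 13, 20, 27; the last is March 27.
1 November 2022 is a Tuesday, so the first Sunday is November 6.
At the standard offset (UTC−07:00), 08:30 UTC − 7h = 01:30 Ethath Canton standard time.
The standard-time date in Ethath Canton, 4 February 2022, does not fall between 27 March and 6 November, so daylight saving is not in effect and Ethath Canton is at UTC−07:00.
08:30 UTC − 7h = 01:30 Ethath Canton.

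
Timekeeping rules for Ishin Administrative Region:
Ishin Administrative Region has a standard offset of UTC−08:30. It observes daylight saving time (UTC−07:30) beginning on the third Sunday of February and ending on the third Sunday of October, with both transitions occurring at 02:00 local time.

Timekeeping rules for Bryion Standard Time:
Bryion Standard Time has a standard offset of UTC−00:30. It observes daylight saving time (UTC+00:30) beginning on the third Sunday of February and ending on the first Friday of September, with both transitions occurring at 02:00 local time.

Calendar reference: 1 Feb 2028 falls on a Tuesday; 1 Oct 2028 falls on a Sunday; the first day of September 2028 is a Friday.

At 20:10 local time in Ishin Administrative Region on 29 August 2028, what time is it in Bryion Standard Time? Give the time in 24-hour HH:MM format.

1 February 2028 is a Tuesday, so the first Sunday is February 6 and the third is February 20.
1 October 2028 is a Sunday, so the first Sunday is October 1 and the third is October 15.
Daylight saving runs 20 February – 15 October; 29 August 2028 is inside that window, so Ishin Administrative Region is at UTC−07:30.
20:10 Ishin Administrative Region + 7h30m = 03:40 UTC (rolling into the next day, 30 August 2028).
1 February 2028 is a Tuesday, so the first Sunday is February 6 and the third is February 20.
1 September 2028 is a Friday, so the first Friday is September 1.
At the standard offset (UTC−00:30), 03:40 UTC − 0h30m = 03:10 Bryion Standard Time standard time.
The standard-time date in Bryion Standard Time, 30 August 2028, falls between 20 February and 1 September, so daylight saving is in effect and Bryion Standard Time is at UTC+00:30.
03:40 UTC + 0h30m = 04:10 Bryion Standard Time.

04:10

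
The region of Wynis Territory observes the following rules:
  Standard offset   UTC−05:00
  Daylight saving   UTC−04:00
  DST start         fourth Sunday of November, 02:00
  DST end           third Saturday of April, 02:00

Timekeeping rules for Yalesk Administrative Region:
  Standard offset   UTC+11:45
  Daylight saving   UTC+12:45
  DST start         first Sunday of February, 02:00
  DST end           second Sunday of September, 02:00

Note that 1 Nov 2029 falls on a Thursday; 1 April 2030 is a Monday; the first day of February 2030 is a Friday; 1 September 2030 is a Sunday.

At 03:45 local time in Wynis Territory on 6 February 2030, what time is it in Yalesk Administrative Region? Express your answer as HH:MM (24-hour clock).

1 November 2029 is a Thursday, so the first Sunday is November 4 and the fourth is November 25.
1 April 2030 is a Monday, so the first Saturday is April 6 and the third is April 20.
6 February 2030 lies within the daylight-saving period (25 November 2029 – 20 April 2030), so Wynis Territory is on daylight time, UTC−04:00.
03:45 Wynis Territory + 4h = 07:45 UTC.
1 February 2030 is a Friday, so the first Sunday is February 3.
1 September 2030 is a Sunday, so the first Sunday is September 1 and the second is September 8.
At the standard offset (UTC+11:45), 07:45 UTC + 11h45m = 19:30 Yalesk Administrative Region standard time.
Daylight saving runs 3 February – 8 September; the standard-time date in Yalesk Administrative Region, 6 February 2030, is inside that window, so Yalesk Administrative Region is at UTC+12:45.
07:45 UTC + 12h45m = 20:30 Yalesk Administrative Region.

20:30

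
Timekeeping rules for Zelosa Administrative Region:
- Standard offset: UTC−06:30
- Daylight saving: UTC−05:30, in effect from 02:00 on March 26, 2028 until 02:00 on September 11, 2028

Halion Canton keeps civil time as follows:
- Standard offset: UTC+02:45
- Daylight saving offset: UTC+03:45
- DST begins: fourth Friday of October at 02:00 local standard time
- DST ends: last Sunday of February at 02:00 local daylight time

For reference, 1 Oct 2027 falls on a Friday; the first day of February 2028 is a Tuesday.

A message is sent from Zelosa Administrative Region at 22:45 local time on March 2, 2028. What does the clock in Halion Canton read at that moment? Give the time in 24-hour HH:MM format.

08:00

March 2, 2028 does not fall between 26 March and 11 September, so daylight saving is not in effect and Zelosa Administrative Region is at UTC−06:30.
22:45 Zelosa Administrative Region + 6h30m = 05:15 UTC (rolling into the next day, 3 March 2028).
1 October 2027 is a Friday, so the first Friday is October 1 and the fourth is October 22.
1 February 2028 is a Tuesday, so Sundays fall on 6, 13, 20, 27; the last is February 27.
At the standard offset (UTC+02:45), 05:15 UTC + 2h45m = 08:00 Halion Canton standard time.
The standard-time date in Halion Canton, March 3, 2028, is outside the daylight-saving period (22 October 2027 – 27 February 2028), so Halion Canton is on standard time, UTC+02:45.
05:15 UTC + 2h45m = 08:00 Halion Canton.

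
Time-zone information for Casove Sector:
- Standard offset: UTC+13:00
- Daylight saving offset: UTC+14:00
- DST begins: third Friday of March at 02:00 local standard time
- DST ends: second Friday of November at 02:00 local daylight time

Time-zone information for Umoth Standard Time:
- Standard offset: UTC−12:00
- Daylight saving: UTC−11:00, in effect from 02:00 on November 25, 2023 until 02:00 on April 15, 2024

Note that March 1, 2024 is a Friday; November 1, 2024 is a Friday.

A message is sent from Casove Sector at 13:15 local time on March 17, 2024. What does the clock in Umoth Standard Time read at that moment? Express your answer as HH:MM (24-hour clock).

12:15

1 March 2024 is a Friday, so the first Friday is March 1 and the third is March 15.
1 November 2024 is a Friday, so the first Friday is November 1 and the second is November 8.
Daylight saving runs 15 March – 8 November; March 17, 2024 is inside that window, so Casove Sector is at UTC+14:00.
13:15 Casove Sector − 14h = 23:15 UTC (rolling into the previous day, 16 March 2024).
At the standard offset (UTC−12:00), 23:15 UTC − 12h = 11:15 Umoth Standard Time standard time.
Daylight saving runs 25 November 2023 – 15 April 2024; the standard-time date in Umoth Standard Time, March 16, 2024, is inside that window, so Umoth Standard Time is at UTC−11:00.
23:15 UTC − 11h = 12:15 Umoth Standard Time.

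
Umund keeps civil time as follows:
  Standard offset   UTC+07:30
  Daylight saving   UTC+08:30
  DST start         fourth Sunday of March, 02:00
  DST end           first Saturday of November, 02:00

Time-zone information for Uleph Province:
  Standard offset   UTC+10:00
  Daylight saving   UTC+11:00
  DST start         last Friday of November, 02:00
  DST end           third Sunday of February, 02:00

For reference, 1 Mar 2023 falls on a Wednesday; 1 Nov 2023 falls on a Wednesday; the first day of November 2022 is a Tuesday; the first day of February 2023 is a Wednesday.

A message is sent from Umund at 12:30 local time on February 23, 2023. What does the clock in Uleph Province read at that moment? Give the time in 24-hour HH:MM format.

15:00

1 March 2023 is a Wednesday, so the first Sunday is March 5 and the fourth is March 26.
1 November 2023 is a Wednesday, so the first Saturday is November 4.
Daylight saving runs 26 March – 4 November; February 23, 2023 is outside that window, so Umund is on standard time at UTC+07:30.
12:30 Umund − 7h30m = 05:00 UTC.
1 November 2022 is a Tuesday, so Fridays fall on 4, 11, 18, 25; the last is November 25.
1 February 2023 is a Wednesday, so the first Sunday is February 5 and the third is February 19.
At the standard offset (UTC+10:00), 05:00 UTC + 10h = 15:00 Uleph Province standard time.
The standard-time date in Uleph Province, February 23, 2023, does not fall between 25 November 2022 and 19 February 2023, so daylight saving is not in effect and Uleph Province is at UTC+10:00.
05:00 UTC + 10h = 15:00 Uleph Province.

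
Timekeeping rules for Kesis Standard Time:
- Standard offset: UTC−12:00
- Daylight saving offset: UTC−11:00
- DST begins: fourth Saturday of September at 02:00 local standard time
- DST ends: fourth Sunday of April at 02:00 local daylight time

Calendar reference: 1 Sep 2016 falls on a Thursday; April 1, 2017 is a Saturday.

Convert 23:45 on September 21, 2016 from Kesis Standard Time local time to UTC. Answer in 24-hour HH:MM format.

1 September 2016 is a Thursday, so the first Saturday is September 3 and the fourth is September 24.
1 April 2017 is a Saturday, so the first Sunday is April 2 and the fourth is April 23.
September 21, 2016 does not fall between 24 September 2016 and 23 April 2017, so daylight saving is not in effect and Kesis Standard Time is at UTC−12:00.
23:45 local + 12h = 11:45 UTC (rolling into the next day, 22 September 2016).

11:45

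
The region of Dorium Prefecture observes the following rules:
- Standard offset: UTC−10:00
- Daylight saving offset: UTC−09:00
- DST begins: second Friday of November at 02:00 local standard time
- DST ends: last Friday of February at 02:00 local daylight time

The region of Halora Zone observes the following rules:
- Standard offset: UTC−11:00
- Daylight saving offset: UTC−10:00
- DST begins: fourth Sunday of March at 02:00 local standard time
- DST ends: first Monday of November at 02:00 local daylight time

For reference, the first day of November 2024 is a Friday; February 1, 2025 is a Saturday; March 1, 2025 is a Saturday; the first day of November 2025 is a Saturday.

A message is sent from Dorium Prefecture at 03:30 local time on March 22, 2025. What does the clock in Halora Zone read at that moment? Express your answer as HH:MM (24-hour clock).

02:30

1 November 2024 is a Friday, so the first Friday is November 1 and the second is November 8.
1 February 2025 is a Saturday, so Fridays fall on 7, 14, 21, 28; the last is February 28.
March 22, 2025 is outside the daylight-saving period (8 November 2024 – 28 February 2025), so Dorium Prefecture is on standard time, UTC−10:00.
03:30 Dorium Prefecture + 10h = 13:30 UTC.
1 March 2025 is a Saturday, so the first Sunday is March 2 and the fourth is March 23.
1 November 2025 is a Saturday, so the first Monday is November 3.
At the standard offset (UTC−11:00), 13:30 UTC − 11h = 02:30 Halora Zone standard time.
Daylight saving runs 23 March – 3 November; the standard-time date in Halora Zone, March 22, 2025, is outside that window, so Halora Zone is on standard time at UTC−11:00.
13:30 UTC − 11h = 02:30 Halora Zone.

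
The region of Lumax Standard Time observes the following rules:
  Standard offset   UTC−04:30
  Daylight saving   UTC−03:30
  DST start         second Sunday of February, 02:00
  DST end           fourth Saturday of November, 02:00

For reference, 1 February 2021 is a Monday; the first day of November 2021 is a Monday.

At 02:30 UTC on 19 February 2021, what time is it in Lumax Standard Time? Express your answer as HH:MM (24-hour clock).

1 February 2021 is a Monday, so the first Sunday is February 7 and the second is February 14.
1 November 2021 is a Monday, so the first Saturday is November 6 and the fourth is November 27.
At the standard offset (UTC−04:30), 02:30 UTC − 4h30m = 22:00 Lumax Standard Time standard time (rolling into the previous day, 18 February 2021).
The standard-time date in Lumax Standard Time, 18 February 2021, lies within the daylight-saving period (14 February – 27 November), so Lumax Standard Time is on daylight time, UTC−03:30.
02:30 UTC − 3h30m = 23:00 local (rolling into the previous day, 18 February 2021).

23:00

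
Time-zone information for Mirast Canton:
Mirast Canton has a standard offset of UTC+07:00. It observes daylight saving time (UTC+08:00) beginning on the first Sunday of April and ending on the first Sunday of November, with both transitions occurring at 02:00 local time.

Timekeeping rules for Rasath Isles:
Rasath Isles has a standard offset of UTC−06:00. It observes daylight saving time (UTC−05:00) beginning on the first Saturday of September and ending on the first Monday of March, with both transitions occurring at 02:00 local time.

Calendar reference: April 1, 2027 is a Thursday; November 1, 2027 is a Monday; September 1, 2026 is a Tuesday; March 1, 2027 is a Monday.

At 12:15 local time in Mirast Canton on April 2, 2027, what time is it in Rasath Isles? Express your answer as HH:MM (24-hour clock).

1 April 2027 is a Thursday, so the first Sunday is April 4.
1 November 2027 is a Monday, so the first Sunday is November 7.
Daylight saving runs 4 April – 7 November; April 2, 2027 is outside that window, so Mirast Canton is on standard time at UTC+07:00.
12:15 Mirast Canton − 7h = 05:15 UTC.
1 September 2026 is a Tuesday, so the first Saturday is September 5.
1 March 2027 is a Monday, so the first Monday is March 1.
At the standard offset (UTC−06:00), 05:15 UTC − 6h = 23:15 Rasath Isles standard time (rolling into the previous day, 1 April 2027).
The standard-time date in Rasath Isles, April 1, 2027, does not fall between 5 September 2026 and 1 March 2027, so daylight saving is not in effect and Rasath Isles is at UTC−06:00.
05:15 UTC − 6h = 23:15 Rasath Isles (rolling into the previous day, 1 April 2027).

23:15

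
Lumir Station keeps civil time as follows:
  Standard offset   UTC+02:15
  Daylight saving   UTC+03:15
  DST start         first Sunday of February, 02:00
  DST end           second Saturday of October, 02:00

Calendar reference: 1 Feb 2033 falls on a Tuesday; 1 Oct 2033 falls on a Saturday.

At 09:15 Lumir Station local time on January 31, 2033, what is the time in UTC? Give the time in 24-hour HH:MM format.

1 February 2033 is a Tuesday, so the first Sunday is February 6.
1 October 2033 is a Saturday, so the first Saturday is October 1 and the second is October 8.
January 31, 2033 does not fall between 6 February and 8 October, so daylight saving is not in effect and Lumir Station is at UTC+02:15.
09:15 local − 2h15m = 07:00 UTC.

07:00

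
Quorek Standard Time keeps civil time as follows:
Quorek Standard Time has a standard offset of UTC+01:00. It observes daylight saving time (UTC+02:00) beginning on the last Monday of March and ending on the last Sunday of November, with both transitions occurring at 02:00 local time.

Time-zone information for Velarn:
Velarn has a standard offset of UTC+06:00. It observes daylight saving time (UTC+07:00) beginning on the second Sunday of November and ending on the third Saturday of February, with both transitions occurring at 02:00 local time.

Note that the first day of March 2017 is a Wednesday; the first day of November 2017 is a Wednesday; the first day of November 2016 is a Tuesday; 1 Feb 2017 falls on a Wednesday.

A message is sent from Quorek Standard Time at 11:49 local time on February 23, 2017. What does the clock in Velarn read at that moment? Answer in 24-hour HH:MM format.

1 March 2017 is a Wednesday, so Mondays fall on 6, 13, 20, 27; the last is March 27.
1 November 2017 is a Wednesday, so Sundays fall on 5, 12, 19, 26; the last is November 26.
February 23, 2017 is outside the daylight-saving period (27 March – 26 November), so Quorek Standard Time is on standard time, UTC+01:00.
11:49 Quorek Standard Time − 1h = 10:49 UTC.
1 November 2016 is a Tuesday, so the first Sunday is November 6 and the second is November 13.
1 February 2017 is a Wednesday, so the first Saturday is February 4 and the third is February 18.
At the standard offset (UTC+06:00), 10:49 UTC + 6h = 16:49 Velarn standard time.
The standard-time date in Velarn, February 23, 2017, does not fall between 13 November 2016 and 18 February 2017, so daylight saving is not in effect and Velarn is at UTC+06:00.
10:49 UTC + 6h = 16:49 Velarn.

16:49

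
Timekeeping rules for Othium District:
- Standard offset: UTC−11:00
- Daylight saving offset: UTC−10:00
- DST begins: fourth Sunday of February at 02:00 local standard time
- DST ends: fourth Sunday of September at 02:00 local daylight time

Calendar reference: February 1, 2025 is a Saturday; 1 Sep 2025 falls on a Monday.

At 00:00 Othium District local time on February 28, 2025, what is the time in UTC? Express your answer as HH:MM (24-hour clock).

1 February 2025 is a Saturday, so the first Sunday is February 2 and the fourth is February 23.
1 September 2025 is a Monday, so the first Sunday is September 7 and the fourth is September 28.
February 28, 2025 falls between 23 February and 28 September, so daylight saving is in effect and Othium District is at UTC−10:00.
00:00 local + 10h = 10:00 UTC.

10:00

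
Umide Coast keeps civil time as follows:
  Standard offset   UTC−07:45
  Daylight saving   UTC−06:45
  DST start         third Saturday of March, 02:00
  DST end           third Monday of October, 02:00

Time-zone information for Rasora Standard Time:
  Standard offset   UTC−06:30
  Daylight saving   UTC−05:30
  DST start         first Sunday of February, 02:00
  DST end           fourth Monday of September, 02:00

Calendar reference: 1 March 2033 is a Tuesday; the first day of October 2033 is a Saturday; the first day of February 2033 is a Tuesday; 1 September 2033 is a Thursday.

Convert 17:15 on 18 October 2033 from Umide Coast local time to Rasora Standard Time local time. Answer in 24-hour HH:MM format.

18:30

1 March 2033 is a Tuesday, so the first Saturday is March 5 and the third is March 19.
1 October 2033 is a Saturday, so the first Monday is October 3 and the third is October 17.
Daylight saving runs 19 March – 17 October; 18 October 2033 is outside that window, so Umide Coast is on standard time at UTC−07:45.
17:15 Umide Coast + 7h45m = 01:00 UTC (rolling into the next day, 19 October 2033).
1 February 2033 is a Tuesday, so the first Sunday is February 6.
1 September 2033 is a Thursday, so the first Monday is September 5 and the fourth is September 26.
At the standard offset (UTC−06:30), 01:00 UTC − 6h30m = 18:30 Rasora Standard Time standard time (rolling into the previous day, 18 October 2033).
Daylight saving runs 6 February – 26 September; the standard-time date in Rasora Standard Time, 18 October 2033, is outside that window, so Rasora Standard Time is on standard time at UTC−06:30.
01:00 UTC − 6h30m = 18:30 Rasora Standard Time (rolling into the previous day, 18 October 2033).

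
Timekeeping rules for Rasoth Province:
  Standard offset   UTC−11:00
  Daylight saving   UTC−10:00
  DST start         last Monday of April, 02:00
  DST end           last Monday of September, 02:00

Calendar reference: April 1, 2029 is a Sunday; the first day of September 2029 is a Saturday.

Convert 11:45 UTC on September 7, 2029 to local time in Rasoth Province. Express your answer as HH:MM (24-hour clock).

1 April 2029 is a Sunday, so Mondays fall on 2, 9, 16, 23, 30; the last is April 30.
1 September 2029 is a Saturday, so Mondays fall on 3, 10, 17, 24; the last is September 24.
At the standard offset (UTC−11:00), 11:45 UTC − 11h = 00:45 Rasoth Province standard time.
The standard-time date in Rasoth Province, September 7, 2029, lies within the daylight-saving period (30 April – 24 September), so Rasoth Province is on daylight time, UTC−10:00.
11:45 UTC − 10h = 01:45 local.

01:45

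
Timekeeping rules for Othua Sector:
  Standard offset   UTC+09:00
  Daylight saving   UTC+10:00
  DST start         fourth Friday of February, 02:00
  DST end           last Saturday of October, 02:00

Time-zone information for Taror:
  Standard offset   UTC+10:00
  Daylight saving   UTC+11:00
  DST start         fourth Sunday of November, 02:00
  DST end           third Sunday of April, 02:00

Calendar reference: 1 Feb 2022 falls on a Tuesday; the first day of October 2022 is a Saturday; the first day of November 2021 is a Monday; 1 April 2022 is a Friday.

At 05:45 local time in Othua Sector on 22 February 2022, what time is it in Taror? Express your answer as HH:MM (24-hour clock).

1 February 2022 is a Tuesday, so the first Friday is February 4 and the fourth is February 25.
1 October 2022 is a Saturday, so Saturdays fall on 1, 8, 15, 22, 29; the last is October 29.
Daylight saving runs 25 February – 29 October; 22 February 2022 is outside that window, so Othua Sector is on standard time at UTC+09:00.
05:45 Othua Sector − 9h = 20:45 UTC (rolling into the previous day, 21 February 2022).
1 November 2021 is a Monday, so the first Sunday is November 7 and the fourth is November 28.
1 April 2022 is a Friday, so the first Sunday is April 3 and the third is April 17.
At the standard offset (UTC+10:00), 20:45 UTC + 10h = 06:45 Taror standard time (rolling into the next day, 22 February 2022).
Daylight saving runs 28 November 2021 – 17 April 2022; the standard-time date in Taror, 22 February 2022, is inside that window, so Taror is at UTC+11:00.
20:45 UTC + 11h = 07:45 Taror (rolling into the next day, 22 February 2022).

07:45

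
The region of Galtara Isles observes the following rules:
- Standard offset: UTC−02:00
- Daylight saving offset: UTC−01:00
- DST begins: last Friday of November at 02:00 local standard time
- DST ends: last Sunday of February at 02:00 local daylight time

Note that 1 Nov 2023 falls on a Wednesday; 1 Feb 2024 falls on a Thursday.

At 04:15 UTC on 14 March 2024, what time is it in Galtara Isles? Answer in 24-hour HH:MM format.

02:15

1 November 2023 is a Wednesday, so Fridays fall on 3, 10, 17, 24; the last is November 24.
1 February 2024 is a Thursday, so Sundays fall on 4, 11, 18, 25; the last is February 25.
At the standard offset (UTC−02:00), 04:15 UTC − 2h = 02:15 Galtara Isles standard time.
The standard-time date in Galtara Isles, 14 March 2024, is outside the daylight-saving period (24 November 2023 – 25 February 2024), so Galtara Isles is on standard time, UTC−02:00.
04:15 UTC − 2h = 02:15 local.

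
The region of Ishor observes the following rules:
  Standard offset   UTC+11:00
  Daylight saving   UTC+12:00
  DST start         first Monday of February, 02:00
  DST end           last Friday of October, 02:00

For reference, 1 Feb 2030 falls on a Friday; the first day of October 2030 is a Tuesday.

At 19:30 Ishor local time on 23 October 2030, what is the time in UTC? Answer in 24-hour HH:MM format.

07:30

1 February 2030 is a Friday, so the first Monday is February 4.
1 October 2030 is a Tuesday, so Fridays fall on 4, 11, 18, 25; the last is October 25.
Daylight saving runs 4 February – 25 October; 23 October 2030 is inside that window, so Ishor is at UTC+12:00.
19:30 local − 12h = 07:30 UTC.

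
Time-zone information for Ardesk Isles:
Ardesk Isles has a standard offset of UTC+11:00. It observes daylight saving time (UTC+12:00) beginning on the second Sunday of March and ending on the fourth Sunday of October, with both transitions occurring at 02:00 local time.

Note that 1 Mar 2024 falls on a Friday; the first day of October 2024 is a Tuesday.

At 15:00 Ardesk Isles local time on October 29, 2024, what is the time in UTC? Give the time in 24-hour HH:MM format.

04:00

1 March 2024 is a Friday, so the first Sunday is March 3 and the second is March 10.
1 October 2024 is a Tuesday, so the first Sunday is October 6 and the fourth is October 27.
October 29, 2024 does not fall between 10 March and 27 October, so daylight saving is not in effect and Ardesk Isles is at UTC+11:00.
15:00 local − 11h = 04:00 UTC.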